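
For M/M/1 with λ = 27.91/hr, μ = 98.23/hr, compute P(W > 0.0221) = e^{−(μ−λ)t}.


W ~ Exponential(μ−λ) for M/M/1.
μ − λ = 98.23 − 27.91 = 70.3200
P(W > t) = e^{−(μ−λ)t} = e^{−1.5541} = 0.211385

Final: 0.211385


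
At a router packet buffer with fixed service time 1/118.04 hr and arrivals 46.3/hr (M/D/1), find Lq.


ρ = 46.3/118.04 = 0.3922
M/D/1: Lq = ρ²/(2(1−ρ)) = 0.1539/(2·0.6078) = 0.12657

Final: 0.12657


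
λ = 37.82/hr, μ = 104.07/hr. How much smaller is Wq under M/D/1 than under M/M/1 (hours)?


ρ = 37.82/104.07 = 0.3634
Wq(M/M/1) = ρ/(μ−λ) = 0.3634/66.25 = 0.005485 hr
Wq(M/D/1) = ρ/(2(μ−λ)) = 0.002743 hr
Savings = 0.005485 − 0.002743 = 0.002743 hr

Final: 0.002743 hr


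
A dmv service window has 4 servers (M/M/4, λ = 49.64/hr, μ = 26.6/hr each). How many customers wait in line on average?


a = λ/μ = 1.8662; ρ = a/4 = 0.4665
P₀ = 0.150649
Lq = P₀·a^c·ρ / (c!·(1−ρ)²) = 0.150649·12.12832·0.4665/(24·0.28458)
= 0.12481

Final: 0.12481


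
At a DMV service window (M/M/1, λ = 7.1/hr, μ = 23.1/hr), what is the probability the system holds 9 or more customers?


ρ = 7.1/23.1 = 0.3074
P(N ≥ n) = ρ^n = 0.3074^9 = 0.00002448

Final: 0.00002448


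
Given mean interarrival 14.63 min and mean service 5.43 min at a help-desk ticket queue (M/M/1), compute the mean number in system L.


λ = 60/14.63 = 4.1012 /hr
μ = 60/5.43 = 11.0497 /hr
ρ = λ/μ = 4.1012/11.0497 = 0.3712
L = ρ/(1−ρ) = 0.3712/0.6288 = 0.5902

Final: 0.5902


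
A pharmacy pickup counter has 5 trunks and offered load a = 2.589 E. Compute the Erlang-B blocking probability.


B(c,a) = (a^c/c!) / Σ_{k=0}^{c} a^k/k!
a^5/5! = 0.969346
Σ terms (k=0..5): 1.00000 + 2.58900 + 3.35146 + 2.89231 + 1.87205 + 0.96935 = 12.674165
B = 0.969346/12.674165 = 0.076482

Final: 0.076482


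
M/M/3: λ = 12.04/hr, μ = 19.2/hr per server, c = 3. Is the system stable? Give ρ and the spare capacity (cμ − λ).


Total capacity cμ = 3·19.2 = 57.60/hr
ρ = λ/(cμ) = 12.04/57.60 = 0.2090
Stable ⇔ ρ < 1: YES
Spare capacity = cμ − λ = 57.60 − 12.04 = 45.56/hr

Final: ρ = 0.2090; stable; margin = 45.56/hr


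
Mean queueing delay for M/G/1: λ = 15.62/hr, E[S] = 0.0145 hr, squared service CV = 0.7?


ρ = λ·E[S] = 15.62·0.0145 = 0.2265
E[S²] = E[S]²(1+C_s²) = 0.0145²·(1+0.7) = 0.0003574
Wq = λ·E[S²]/(2(1−ρ)) = 15.62·0.0003574/(2·0.7735) = 0.003609 hr

Final: 0.003609 hr


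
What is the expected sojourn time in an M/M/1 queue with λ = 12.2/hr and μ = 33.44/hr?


W = 1/(μ−λ) = 1/(33.44 − 12.2) = 1/21.24 = 0.04708 hr

Final: 0.04708 hr


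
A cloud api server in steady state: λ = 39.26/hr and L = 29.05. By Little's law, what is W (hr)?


W = L/λ = 29.05/39.26 = 0.7399 hr

Final: 0.7399 hr


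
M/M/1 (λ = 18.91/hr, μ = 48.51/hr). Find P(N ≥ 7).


ρ = 18.91/48.51 = 0.3898
P(N ≥ n) = ρ^n = 0.3898^7 = 0.001368

Final: 0.001368


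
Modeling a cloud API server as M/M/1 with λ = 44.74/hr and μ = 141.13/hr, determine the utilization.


ρ = λ/μ = 44.74/141.13 = 0.3170

Final: 0.3170


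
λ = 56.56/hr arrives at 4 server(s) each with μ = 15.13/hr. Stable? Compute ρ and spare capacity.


Total capacity cμ = 4·15.13 = 60.52/hr
ρ = λ/(cμ) = 56.56/60.52 = 0.9346
Stable ⇔ ρ < 1: YES
Spare capacity = cμ − λ = 60.52 − 56.56 = 3.96/hr

Final: ρ = 0.9346; stable; margin = 3.96/hr


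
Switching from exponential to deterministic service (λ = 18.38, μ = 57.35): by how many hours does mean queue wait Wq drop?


ρ = 18.38/57.35 = 0.3205
Wq(M/M/1) = ρ/(μ−λ) = 0.3205/38.97 = 0.008224 hr
Wq(M/D/1) = ρ/(2(μ−λ)) = 0.004112 hr
Savings = 0.008224 − 0.004112 = 0.004112 hr

Final: 0.004112 hr


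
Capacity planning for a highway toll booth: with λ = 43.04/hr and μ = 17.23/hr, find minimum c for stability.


Stability requires cμ > λ ⇔ c > λ/μ.
λ/μ = 43.04/17.23 = 2.4980
Minimum integer c = ⌊2.4980⌋ + 1 = 3
Check: 3·17.23 = 51.69 > 43.04, while 2·17.23 = 34.46 ≤ 43.04

Final: 3 servers


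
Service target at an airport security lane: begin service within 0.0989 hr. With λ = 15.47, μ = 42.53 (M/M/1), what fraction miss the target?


ρ = 15.47/42.53 = 0.3637
P(Wq > t) = ρ·e^{−(μ−λ)t} = 0.3637·e^{−2.6762}
= 0.3637·0.068822 = 0.025033

Final: 0.025033


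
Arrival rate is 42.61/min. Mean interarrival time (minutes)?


Mean interarrival time = 1/λ = 1/42.61 minute = 0.02347 minute
In minutes: 0.02347 × 1 = 0.02347 min

Final: 0.02347 min


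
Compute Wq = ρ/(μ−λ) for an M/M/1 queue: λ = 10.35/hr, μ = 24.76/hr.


ρ = 10.35/24.76 = 0.4180
Wq = ρ/(μ−λ) = 0.4180/(24.76 − 10.35) = 0.4180/14.41 = 0.02901 hr

Final: 0.02901 hr


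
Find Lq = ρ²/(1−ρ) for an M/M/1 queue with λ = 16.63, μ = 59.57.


ρ = 16.63/59.57 = 0.2792
Lq = ρ²/(1−ρ) = 0.07793/0.7208 = 0.1081

Final: 0.1081


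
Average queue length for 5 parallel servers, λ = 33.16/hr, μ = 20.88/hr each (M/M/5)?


a = λ/μ = 1.5881; ρ = a/5 = 0.3176
P₀ = 0.203866
Lq = P₀·a^c·ρ / (c!·(1−ρ)²) = 0.203866·10.10230·0.3176/(120·0.46564)
= 0.01171

Final: 0.01171


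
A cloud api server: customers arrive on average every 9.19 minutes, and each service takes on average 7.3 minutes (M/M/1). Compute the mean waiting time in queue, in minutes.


λ = 60/9.19 = 6.5288 /hr
μ = 60/7.3 = 8.2192 /hr
ρ = λ/μ = 6.5288/8.2192 = 0.7943
Wq = ρ/(μ−λ) = 0.7943/(8.2192−6.5288) = 0.46993 hr
In minutes: 0.46993·60 = 28.196 min

Final: 28.196 min


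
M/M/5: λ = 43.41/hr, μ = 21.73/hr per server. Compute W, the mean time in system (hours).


a = 1.9977; ρ = 0.3995; P₀ = 0.134644
Lq = P₀·a^c·ρ/(c!(1−ρ)²) = 0.03956
Wq = Lq/λ = 0.03956/43.41 = 0.0009113 hr
W = Wq + 1/μ = 0.0009113 + 0.04602 = 0.04693 hr

Final: 0.04693 hr


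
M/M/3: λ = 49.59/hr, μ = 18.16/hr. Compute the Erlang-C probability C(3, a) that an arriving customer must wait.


a = λ/μ = 2.7307; ρ = a/3 = 0.9102
P₀ = 0.022090 (from M/M/c formula)
C(c,a) = [a^c/(c!(1−ρ))]·P₀ = [20.36267/(6·0.08976)]·0.022090
= 37.81044·0.022090 = 0.835228

Final: 0.835228


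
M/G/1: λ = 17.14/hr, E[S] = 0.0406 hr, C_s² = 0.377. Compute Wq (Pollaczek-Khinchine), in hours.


ρ = λ·E[S] = 17.14·0.0406 = 0.6959
E[S²] = E[S]²(1+C_s²) = 0.0406²·(1+0.377) = 0.002270
Wq = λ·E[S²]/(2(1−ρ)) = 17.14·0.002270/(2·0.3041) = 0.06396 hr

Final: 0.06396 hr


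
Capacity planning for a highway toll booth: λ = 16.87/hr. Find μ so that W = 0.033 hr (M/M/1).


W = 1/(μ−λ) ⇒ μ − λ = 1/W = 1/0.033 = 30.3030
μ = λ + 1/W = 16.87 + 30.3030 = 47.1730 per hr

Final: 47.1730 /hr


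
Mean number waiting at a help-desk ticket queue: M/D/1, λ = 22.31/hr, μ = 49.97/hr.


ρ = 22.31/49.97 = 0.4465
M/D/1: Lq = ρ²/(2(1−ρ)) = 0.1993/(2·0.5535) = 0.18006

Final: 0.18006


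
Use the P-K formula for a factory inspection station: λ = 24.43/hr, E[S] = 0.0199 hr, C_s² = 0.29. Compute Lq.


ρ = λ·E[S] = 24.43·0.0199 = 0.4862
Lq = ρ²(1+C_s²)/(2(1−ρ)) = 0.2363·(1+0.29)/(2·0.5138)
= 0.2363·1.2900/1.0277 = 0.29668

Final: 0.29668


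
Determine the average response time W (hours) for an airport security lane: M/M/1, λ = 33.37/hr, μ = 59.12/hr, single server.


W = 1/(μ−λ) = 1/(59.12 − 33.37) = 1/25.75 = 0.03883 hr

Final: 0.03883 hr


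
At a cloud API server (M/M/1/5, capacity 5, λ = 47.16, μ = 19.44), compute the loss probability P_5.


ρ = λ/μ = 47.16/19.44 = 2.4259
P_K = (1−ρ)ρ^K/(1−ρ^(K+1)) = (-1.4259·84.020968)/(1 − 203.828644)
= -119.807676/-202.828644 = 0.590684

Final: 0.590684


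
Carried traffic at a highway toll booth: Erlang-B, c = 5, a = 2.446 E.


B(5,2.446) = 0.065746 (Erlang-B)
Carried load = a(1 − B) = 2.446·(1 − 0.065746) = 2.446·0.934254 = 2.2852 E

Final: 2.2852 Erlangs


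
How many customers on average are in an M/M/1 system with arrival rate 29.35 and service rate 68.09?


ρ = λ/μ = 29.35/68.09 = 0.4310
L = ρ/(1−ρ) = 0.4310/(1 − 0.4310) = 0.4310/0.5690 = 0.7576

Final: 0.7576


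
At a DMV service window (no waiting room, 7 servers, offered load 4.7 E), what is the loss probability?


B(c,a) = (a^c/c!) / Σ_{k=0}^{c} a^k/k!
a^7/7! = 10.052046
Σ terms (k=0..7): 1.00000 + 4.70000 + 11.04500 + 17.30383 + 20.33200 + 19.11208 + 14.97113 + 10.05205 = 98.516100
B = 10.052046/98.516100 = 0.102035

Final: 0.102035


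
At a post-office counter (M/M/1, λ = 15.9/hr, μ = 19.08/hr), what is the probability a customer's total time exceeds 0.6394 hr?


W ~ Exponential(μ−λ) for M/M/1.
μ − λ = 19.08 − 15.9 = 3.1800
P(W > t) = e^{−(μ−λ)t} = e^{−2.0333} = 0.130904

Final: 0.130904


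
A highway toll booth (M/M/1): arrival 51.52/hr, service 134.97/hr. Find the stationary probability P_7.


ρ = 51.52/134.97 = 0.3817
P_n = (1−ρ)·ρ^n = (1 − 0.3817)·0.3817^7 = 0.6183·0.001181 = 0.0007301

Final: 0.0007301


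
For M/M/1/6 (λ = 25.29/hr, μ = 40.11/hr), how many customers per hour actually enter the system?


ρ = 0.6305; P_K = (1−ρ)ρ^6/(1−ρ^7) = 0.024173
λ_eff = λ(1 − P_K) = 25.29·(1 − 0.024173) = 25.29·0.975827 = 24.6787 /hr

Final: 24.6787 /hr


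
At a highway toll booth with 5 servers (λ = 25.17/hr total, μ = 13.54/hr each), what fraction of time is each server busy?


ρ = λ/(cμ) = 25.17/(5·13.54) = 25.17/67.70 = 0.3718

Final: 0.3718


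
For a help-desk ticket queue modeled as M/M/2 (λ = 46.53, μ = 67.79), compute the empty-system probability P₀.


a = λ/μ = 46.53/67.79 = 0.6864; ρ = a/c = 0.3432
Σ_{k=0}^{1} a^k/k! (terms k=0..1) = 1.00000 + 0.68638 = 1.68638
Tail: a^2/(2!(1−ρ)) = 0.47112/(2·0.6568) = 0.35865
P₀ = 1/(1.68638 + 0.35865) = 1/2.04503 = 0.488990

Final: 0.488990


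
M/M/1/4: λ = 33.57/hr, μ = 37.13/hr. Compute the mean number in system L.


ρ = 33.57/37.13 = 0.9041
L = ρ[1 − (K+1)ρ^K + Kρ^(K+1)] / [(1−ρ)(1−ρ^(K+1))]
Numerator: 0.9041·(1 − 5·0.668199 + 4·0.604132) = 0.068293
Denominator: (0.09588)·(0.395868) = 0.037956
L = 0.068293/0.037956 = 1.7993

Final: 1.7993


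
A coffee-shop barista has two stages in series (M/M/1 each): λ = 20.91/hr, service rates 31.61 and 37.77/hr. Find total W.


Each node sees arrival rate λ = 20.91/hr (tandem ⇒ throughput preserved).
W₁ = 1/(μ₁−λ) = 1/(31.61−20.91) = 0.09346 hr
W₂ = 1/(μ₂−λ) = 1/(37.77−20.91) = 0.05931 hr
W_total = W₁ + W₂ = 0.09346 + 0.05931 = 0.15277 hr

Final: 0.15277 hr


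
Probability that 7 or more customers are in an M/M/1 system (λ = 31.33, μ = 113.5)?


ρ = 31.33/113.5 = 0.2760
P(N ≥ n) = ρ^n = 0.2760^7 = 0.0001221

Final: 0.0001221


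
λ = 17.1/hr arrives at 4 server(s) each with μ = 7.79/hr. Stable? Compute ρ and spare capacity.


Total capacity cμ = 4·7.79 = 31.16/hr
ρ = λ/(cμ) = 17.1/31.16 = 0.5488
Stable ⇔ ρ < 1: YES
Spare capacity = cμ − λ = 31.16 − 17.1 = 14.06/hr

Final: ρ = 0.5488; stable; margin = 14.06/hr


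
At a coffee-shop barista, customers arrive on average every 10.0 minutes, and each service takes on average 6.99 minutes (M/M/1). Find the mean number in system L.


λ = 60/10.0 = 6.0000 /hr
μ = 60/6.99 = 8.5837 /hr
ρ = λ/μ = 6.0000/8.5837 = 0.6990
L = ρ/(1−ρ) = 0.6990/0.3010 = 2.3223

Final: 2.3223


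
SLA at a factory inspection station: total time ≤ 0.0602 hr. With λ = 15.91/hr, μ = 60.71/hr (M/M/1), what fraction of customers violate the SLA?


W ~ Exponential(μ−λ) for M/M/1.
μ − λ = 60.71 − 15.91 = 44.8000
P(W > t) = e^{−(μ−λ)t} = e^{−2.6970} = 0.067410

Final: 0.067410


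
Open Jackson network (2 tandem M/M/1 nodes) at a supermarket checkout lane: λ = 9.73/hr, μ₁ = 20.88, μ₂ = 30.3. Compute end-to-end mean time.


Each node sees arrival rate λ = 9.73/hr (tandem ⇒ throughput preserved).
W₁ = 1/(μ₁−λ) = 1/(20.88−9.73) = 0.08969 hr
W₂ = 1/(μ₂−λ) = 1/(30.3−9.73) = 0.04861 hr
W_total = W₁ + W₂ = 0.08969 + 0.04861 = 0.13830 hr

Final: 0.13830 hr


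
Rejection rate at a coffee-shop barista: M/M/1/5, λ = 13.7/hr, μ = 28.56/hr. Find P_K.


ρ = λ/μ = 13.7/28.56 = 0.4797
P_K = (1−ρ)ρ^K/(1−ρ^(K+1)) = (0.5203·0.025399)/(1 − 0.012184)
= 0.013215/0.987816 = 0.013378

Final: 0.013378


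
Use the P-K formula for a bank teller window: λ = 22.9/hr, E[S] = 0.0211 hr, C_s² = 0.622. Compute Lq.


ρ = λ·E[S] = 22.9·0.0211 = 0.4832
Lq = ρ²(1+C_s²)/(2(1−ρ)) = 0.2335·(1+0.622)/(2·0.5168)
= 0.2335·1.6220/1.0336 = 0.36637

Final: 0.36637


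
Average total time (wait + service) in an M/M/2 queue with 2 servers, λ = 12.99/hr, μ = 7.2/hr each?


a = 1.8042; ρ = 0.9021; P₀ = 0.051479
Lq = P₀·a^c·ρ/(c!(1−ρ)²) = 7.88286
Wq = Lq/λ = 7.88286/12.99 = 0.60684 hr
W = Wq + 1/μ = 0.60684 + 0.13889 = 0.74573 hr

Final: 0.74573 hr


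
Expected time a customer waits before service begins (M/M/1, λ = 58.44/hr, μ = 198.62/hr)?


ρ = 58.44/198.62 = 0.2942
Wq = ρ/(μ−λ) = 0.2942/(198.62 − 58.44) = 0.2942/140.18 = 0.002099 hr

Final: 0.002099 hr


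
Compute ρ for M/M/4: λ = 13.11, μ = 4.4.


ρ = λ/(cμ) = 13.11/(4·4.4) = 13.11/17.60 = 0.7449

Final: 0.7449


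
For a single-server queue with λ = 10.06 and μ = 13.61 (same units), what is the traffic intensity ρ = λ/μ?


ρ = λ/μ = 10.06/13.61 = 0.7392

Final: 0.7392


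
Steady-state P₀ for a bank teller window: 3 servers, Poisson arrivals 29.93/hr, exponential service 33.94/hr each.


a = λ/μ = 29.93/33.94 = 0.8819; ρ = a/c = 0.2940
Σ_{k=0}^{2} a^k/k! (terms k=0..2) = 1.00000 + 0.88185 + 0.38883 = 2.27068
Tail: a^3/(3!(1−ρ)) = 0.68578/(6·0.7060) = 0.16188
P₀ = 1/(2.27068 + 0.16188) = 1/2.43256 = 0.411089

Final: 0.411089


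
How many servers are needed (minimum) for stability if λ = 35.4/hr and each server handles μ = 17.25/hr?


Stability requires cμ > λ ⇔ c > λ/μ.
λ/μ = 35.4/17.25 = 2.0522
Minimum integer c = ⌊2.0522⌋ + 1 = 3
Check: 3·17.25 = 51.75 > 35.4, while 2·17.25 = 34.50 ≤ 35.4

Final: 3 servers


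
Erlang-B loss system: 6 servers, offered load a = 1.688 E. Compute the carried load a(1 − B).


B(6,1.688) = 0.005951 (Erlang-B)
Carried load = a(1 − B) = 1.688·(1 − 0.005951) = 1.688·0.994049 = 1.6780 E

Final: 1.6780 Erlangs


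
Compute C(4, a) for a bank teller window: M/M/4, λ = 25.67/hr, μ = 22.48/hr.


a = λ/μ = 1.1419; ρ = a/4 = 0.2855
P₀ = 0.318351 (from M/M/c formula)
C(c,a) = [a^c/(c!(1−ρ))]·P₀ = [1.70027/(24·0.7145)]·0.318351
= 0.09915·0.318351 = 0.031564

Final: 0.031564


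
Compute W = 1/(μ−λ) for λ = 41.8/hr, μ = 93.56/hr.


W = 1/(μ−λ) = 1/(93.56 − 41.8) = 1/51.76 = 0.01932 hr

Final: 0.01932 hr


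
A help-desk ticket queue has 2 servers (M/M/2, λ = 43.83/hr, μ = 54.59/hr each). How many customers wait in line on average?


a = λ/μ = 0.8029; ρ = a/2 = 0.4014
P₀ = 0.427096
Lq = P₀·a^c·ρ / (c!·(1−ρ)²) = 0.427096·0.64464·0.4014/(2·0.35827)
= 0.15425

Final: 0.15425


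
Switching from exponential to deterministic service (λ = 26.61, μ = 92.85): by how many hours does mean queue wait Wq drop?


ρ = 26.61/92.85 = 0.2866
Wq(M/M/1) = ρ/(μ−λ) = 0.2866/66.24 = 0.004327 hr
Wq(M/D/1) = ρ/(2(μ−λ)) = 0.002163 hr
Savings = 0.004327 − 0.002163 = 0.002163 hr

Final: 0.002163 hr


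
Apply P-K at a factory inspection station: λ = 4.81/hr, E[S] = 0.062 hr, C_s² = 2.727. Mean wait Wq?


ρ = λ·E[S] = 4.81·0.062 = 0.2982
E[S²] = E[S]²(1+C_s²) = 0.062²·(1+2.727) = 0.014327
Wq = λ·E[S²]/(2(1−ρ)) = 4.81·0.014327/(2·0.7018) = 0.04910 hr

Final: 0.04910 hr


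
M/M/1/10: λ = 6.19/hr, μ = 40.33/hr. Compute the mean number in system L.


ρ = 6.19/40.33 = 0.1535
L = ρ[1 − (K+1)ρ^K + Kρ^(K+1)] / [(1−ρ)(1−ρ^(K+1))]
Numerator: 0.1535·(1 − 11·0.000000007255 + 10·0.000000001113) = 0.153484
Denominator: (0.8465)·(1.000000) = 0.846516
L = 0.153484/0.846516 = 0.1813

Final: 0.1813


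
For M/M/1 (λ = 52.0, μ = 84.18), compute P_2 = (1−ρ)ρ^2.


ρ = 52.0/84.18 = 0.6177
P_n = (1−ρ)·ρ^n = (1 − 0.6177)·0.6177^2 = 0.3823·0.381583 = 0.145870

Final: 0.145870


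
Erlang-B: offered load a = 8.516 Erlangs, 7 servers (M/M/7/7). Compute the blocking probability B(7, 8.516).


B(c,a) = (a^c/c!) / Σ_{k=0}^{c} a^k/k!
a^7/7! = 644.494229
Σ terms (k=0..7): 1.00000 + 8.51600 + 36.26113 + 102.93326 + 219.14490 + 373.24759 + 529.76275 + 644.49423 = 1915.359861
B = 644.494229/1915.359861 = 0.336487

Final: 0.336487


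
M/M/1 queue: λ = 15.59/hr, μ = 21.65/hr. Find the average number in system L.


ρ = λ/μ = 15.59/21.65 = 0.7201
L = ρ/(1−ρ) = 0.7201/(1 − 0.7201) = 0.7201/0.2799 = 2.5726

Final: 2.5726


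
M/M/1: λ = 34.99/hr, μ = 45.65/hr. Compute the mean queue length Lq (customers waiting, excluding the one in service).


ρ = 34.99/45.65 = 0.7665
Lq = ρ²/(1−ρ) = 0.5875/0.2335 = 2.5159

Final: 2.5159


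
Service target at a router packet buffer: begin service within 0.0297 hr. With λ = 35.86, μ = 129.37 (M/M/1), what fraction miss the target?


ρ = 35.86/129.37 = 0.2772
P(Wq > t) = ρ·e^{−(μ−λ)t} = 0.2772·e^{−2.7772}
= 0.2772·0.062210 = 0.017244

Final: 0.017244


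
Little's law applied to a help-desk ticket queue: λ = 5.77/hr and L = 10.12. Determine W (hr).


W = L/λ = 10.12/5.77 = 1.7539 hr

Final: 1.7539 hr


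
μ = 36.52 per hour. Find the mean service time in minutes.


Mean service time = 1/μ = 1/36.52 hour = 0.02738 hour
In minutes: 0.02738 × 60 = 1.6429 min

Final: 1.6429 min


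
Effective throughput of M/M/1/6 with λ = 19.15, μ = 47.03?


ρ = 0.4072; P_K = (1−ρ)ρ^6/(1−ρ^7) = 0.002707
λ_eff = λ(1 − P_K) = 19.15·(1 − 0.002707) = 19.15·0.997293 = 19.0982 /hr

Final: 19.0982 /hr


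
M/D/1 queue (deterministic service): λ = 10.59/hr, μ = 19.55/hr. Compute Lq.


ρ = 10.59/19.55 = 0.5417
M/D/1: Lq = ρ²/(2(1−ρ)) = 0.2934/(2·0.4583) = 0.32012

Final: 0.32012


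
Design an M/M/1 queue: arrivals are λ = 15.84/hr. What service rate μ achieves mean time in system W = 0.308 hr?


W = 1/(μ−λ) ⇒ μ − λ = 1/W = 1/0.308 = 3.2468
μ = λ + 1/W = 15.84 + 3.2468 = 19.0868 per hr

Final: 19.0868 /hr


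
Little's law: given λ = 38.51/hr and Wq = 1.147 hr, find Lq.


Lq = λWq = 38.51·1.147 = 44.1710

Final: 44.1710


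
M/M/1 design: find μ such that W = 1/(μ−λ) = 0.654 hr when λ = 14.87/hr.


W = 1/(μ−λ) ⇒ μ − λ = 1/W = 1/0.654 = 1.5291
μ = λ + 1/W = 14.87 + 1.5291 = 16.3991 per hr

Final: 16.3991 /hr


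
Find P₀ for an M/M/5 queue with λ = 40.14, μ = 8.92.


a = λ/μ = 40.14/8.92 = 4.5000; ρ = a/c = 0.9000
Σ_{k=0}^{4} a^k/k! (terms k=0..4) = 1.00000 + 4.50000 + 10.12500 + 15.18750 + 17.08594 = 47.89844
Tail: a^5/(5!(1−ρ)) = 1845.28125/(120·0.1000) = 153.77344
P₀ = 1/(47.89844 + 153.77344) = 1/201.67188 = 0.004959

Final: 0.004959


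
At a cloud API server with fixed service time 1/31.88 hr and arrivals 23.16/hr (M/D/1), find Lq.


ρ = 23.16/31.88 = 0.7265
M/D/1: Lq = ρ²/(2(1−ρ)) = 0.5278/(2·0.2735) = 0.96474

Final: 0.96474


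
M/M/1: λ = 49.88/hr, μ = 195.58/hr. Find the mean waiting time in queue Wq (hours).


ρ = 49.88/195.58 = 0.2550
Wq = ρ/(μ−λ) = 0.2550/(195.58 − 49.88) = 0.2550/145.70 = 0.001750 hr

Final: 0.001750 hr


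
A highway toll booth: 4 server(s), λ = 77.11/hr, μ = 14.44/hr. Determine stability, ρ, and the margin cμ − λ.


Total capacity cμ = 4·14.44 = 57.76/hr
ρ = λ/(cμ) = 77.11/57.76 = 1.3350
Stable ⇔ ρ < 1: NO
Spare capacity = cμ − λ = 57.76 − 77.11 = -19.35/hr

Final: ρ = 1.3350; unstable; margin = -19.35/hr


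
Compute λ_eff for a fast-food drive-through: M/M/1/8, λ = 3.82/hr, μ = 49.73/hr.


ρ = 0.07681; P_K = (1−ρ)ρ^8/(1−ρ^9) = 0.000000001119
λ_eff = λ(1 − P_K) = 3.82·(1 − 0.000000001119) = 3.82·1.000000 = 3.8200 /hr

Final: 3.8200 /hr


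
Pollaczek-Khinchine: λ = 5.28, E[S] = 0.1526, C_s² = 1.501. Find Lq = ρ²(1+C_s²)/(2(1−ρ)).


ρ = λ·E[S] = 5.28·0.1526 = 0.8057
Lq = ρ²(1+C_s²)/(2(1−ρ)) = 0.6492·(1+1.501)/(2·0.1943)
= 0.6492·2.5010/0.3885 = 4.17879

Final: 4.17879


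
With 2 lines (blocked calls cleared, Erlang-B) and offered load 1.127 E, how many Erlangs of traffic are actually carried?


B(2,1.127) = 0.229924 (Erlang-B)
Carried load = a(1 − B) = 1.127·(1 − 0.229924) = 1.127·0.770076 = 0.8679 E

Final: 0.8679 Erlangs


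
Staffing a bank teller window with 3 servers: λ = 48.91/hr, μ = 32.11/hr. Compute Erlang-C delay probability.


a = λ/μ = 1.5232; ρ = a/3 = 0.5077
P₀ = 0.204927 (from M/M/c formula)
C(c,a) = [a^c/(c!(1−ρ))]·P₀ = [3.53404/(6·0.4923)]·0.204927
= 1.19652·0.204927 = 0.245199

Final: 0.245199


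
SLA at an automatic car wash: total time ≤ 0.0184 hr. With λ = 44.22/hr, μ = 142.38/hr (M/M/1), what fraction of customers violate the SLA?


W ~ Exponential(μ−λ) for M/M/1.
μ − λ = 142.38 − 44.22 = 98.1600
P(W > t) = e^{−(μ−λ)t} = e^{−1.8061} = 0.164286

Final: 0.164286


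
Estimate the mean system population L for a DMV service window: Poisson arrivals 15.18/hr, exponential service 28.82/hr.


ρ = λ/μ = 15.18/28.82 = 0.5267
L = ρ/(1−ρ) = 0.5267/(1 − 0.5267) = 0.5267/0.4733 = 1.1129

Final: 1.1129


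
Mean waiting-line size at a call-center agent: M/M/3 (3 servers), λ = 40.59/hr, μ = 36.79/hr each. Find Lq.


a = λ/μ = 1.1033; ρ = a/3 = 0.3678
P₀ = 0.326164
Lq = P₀·a^c·ρ / (c!·(1−ρ)²) = 0.326164·1.34297·0.3678/(6·0.39972)
= 0.06717

Final: 0.06717


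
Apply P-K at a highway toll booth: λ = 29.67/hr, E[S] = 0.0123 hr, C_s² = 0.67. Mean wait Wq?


ρ = λ·E[S] = 29.67·0.0123 = 0.3649
E[S²] = E[S]²(1+C_s²) = 0.0123²·(1+0.67) = 0.0002527
Wq = λ·E[S²]/(2(1−ρ)) = 29.67·0.0002527/(2·0.6351) = 0.005902 hr

Final: 0.005902 hr


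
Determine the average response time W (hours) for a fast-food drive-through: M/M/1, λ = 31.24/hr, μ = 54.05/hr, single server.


W = 1/(μ−λ) = 1/(54.05 − 31.24) = 1/22.81 = 0.04384 hr

Final: 0.04384 hr


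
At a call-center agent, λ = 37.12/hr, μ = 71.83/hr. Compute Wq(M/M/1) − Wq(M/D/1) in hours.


ρ = 37.12/71.83 = 0.5168
Wq(M/M/1) = ρ/(μ−λ) = 0.5168/34.71 = 0.01489 hr
Wq(M/D/1) = ρ/(2(μ−λ)) = 0.007444 hr
Savings = 0.01489 − 0.007444 = 0.007444 hr

Final: 0.007444 hr


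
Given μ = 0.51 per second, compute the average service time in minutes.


Mean service time = 1/μ = 1/0.51 second = 1.96078 second
In minutes: 1.96078 × 0.0166667 = 0.03268 min

Final: 0.03268 min


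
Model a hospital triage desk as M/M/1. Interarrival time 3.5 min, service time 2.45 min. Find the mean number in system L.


λ = 60/3.5 = 17.1429 /hr
μ = 60/2.45 = 24.4898 /hr
ρ = λ/μ = 17.1429/24.4898 = 0.7000
L = ρ/(1−ρ) = 0.7000/0.3000 = 2.3333

Final: 2.3333


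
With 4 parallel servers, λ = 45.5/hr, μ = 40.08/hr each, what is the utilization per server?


ρ = λ/(cμ) = 45.5/(4·40.08) = 45.5/160.32 = 0.2838

Final: 0.2838


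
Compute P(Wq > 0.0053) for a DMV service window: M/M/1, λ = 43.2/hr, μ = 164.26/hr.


ρ = 43.2/164.26 = 0.2630
P(Wq > t) = ρ·e^{−(μ−λ)t} = 0.2630·e^{−0.6416}
= 0.2630·0.526440 = 0.138452

Final: 0.138452


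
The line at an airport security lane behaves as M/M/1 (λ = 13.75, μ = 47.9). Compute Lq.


ρ = 13.75/47.9 = 0.2871
Lq = ρ²/(1−ρ) = 0.08240/0.7129 = 0.1156

Final: 0.1156


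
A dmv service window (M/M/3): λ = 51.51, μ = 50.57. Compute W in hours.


a = 1.0186; ρ = 0.3395; P₀ = 0.356630
Lq = P₀·a^c·ρ/(c!(1−ρ)²) = 0.04889
Wq = Lq/λ = 0.04889/51.51 = 0.0009492 hr
W = Wq + 1/μ = 0.0009492 + 0.01977 = 0.02072 hr

Final: 0.02072 hr


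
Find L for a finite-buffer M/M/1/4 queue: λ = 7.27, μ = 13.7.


ρ = 7.27/13.7 = 0.5307
L = ρ[1 − (K+1)ρ^K + Kρ^(K+1)] / [(1−ρ)(1−ρ^(K+1))]
Numerator: 0.5307·(1 − 5·0.079297 + 4·0.042079) = 0.409579
Denominator: (0.4693)·(0.957921) = 0.449593
L = 0.409579/0.449593 = 0.9110

Final: 0.9110


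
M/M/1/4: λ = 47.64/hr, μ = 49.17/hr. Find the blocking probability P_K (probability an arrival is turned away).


ρ = λ/μ = 47.64/49.17 = 0.9689
P_K = (1−ρ)ρ^K/(1−ρ^(K+1)) = (0.03112·0.881224)/(1 − 0.853803)
= 0.027421/0.146197 = 0.187560

Final: 0.187560


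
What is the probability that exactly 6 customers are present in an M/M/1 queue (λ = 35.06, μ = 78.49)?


ρ = 35.06/78.49 = 0.4467
P_n = (1−ρ)·ρ^n = (1 − 0.4467)·0.4467^6 = 0.5533·0.007943 = 0.004395

Final: 0.004395


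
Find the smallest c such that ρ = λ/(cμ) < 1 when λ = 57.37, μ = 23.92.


Stability requires cμ > λ ⇔ c > λ/μ.
λ/μ = 57.37/23.92 = 2.3984
Minimum integer c = ⌊2.3984⌋ + 1 = 3
Check: 3·23.92 = 71.76 > 57.37, while 2·23.92 = 47.84 ≤ 57.37

Final: 3 servers


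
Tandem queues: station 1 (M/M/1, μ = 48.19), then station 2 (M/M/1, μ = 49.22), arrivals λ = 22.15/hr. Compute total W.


Each node sees arrival rate λ = 22.15/hr (tandem ⇒ throughput preserved).
W₁ = 1/(μ₁−λ) = 1/(48.19−22.15) = 0.03840 hr
W₂ = 1/(μ₂−λ) = 1/(49.22−22.15) = 0.03694 hr
W_total = W₁ + W₂ = 0.03840 + 0.03694 = 0.07534 hr

Final: 0.07534 hr


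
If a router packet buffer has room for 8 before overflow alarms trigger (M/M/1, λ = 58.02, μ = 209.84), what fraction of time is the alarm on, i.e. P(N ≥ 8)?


ρ = 58.02/209.84 = 0.2765
P(N ≥ n) = ρ^n = 0.2765^8 = 0.00003416

Final: 0.00003416


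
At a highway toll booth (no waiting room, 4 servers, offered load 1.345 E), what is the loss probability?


B(c,a) = (a^c/c!) / Σ_{k=0}^{c} a^k/k!
a^4/4! = 0.136357
Σ terms (k=0..4): 1.00000 + 1.34500 + 0.90451 + 0.40552 + 0.13636 = 3.791393
B = 0.136357/3.791393 = 0.035965

Final: 0.035965


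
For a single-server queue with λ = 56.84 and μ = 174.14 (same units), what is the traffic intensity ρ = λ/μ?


ρ = λ/μ = 56.84/174.14 = 0.3264

Final: 0.3264


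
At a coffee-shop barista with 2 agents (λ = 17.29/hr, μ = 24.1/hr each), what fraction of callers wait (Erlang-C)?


a = λ/μ = 0.7174; ρ = a/2 = 0.3587
P₀ = 0.471980 (from M/M/c formula)
C(c,a) = [a^c/(c!(1−ρ))]·P₀ = [0.51470/(2·0.6413)]·0.471980
= 0.40130·0.471980 = 0.189408

Final: 0.189408


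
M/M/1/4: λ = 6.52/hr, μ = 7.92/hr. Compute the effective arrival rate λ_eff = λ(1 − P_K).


ρ = 0.8232; P_K = (1−ρ)ρ^4/(1−ρ^5) = 0.130550
λ_eff = λ(1 − P_K) = 6.52·(1 − 0.130550) = 6.52·0.869450 = 5.6688 /hr

Final: 5.6688 /hr


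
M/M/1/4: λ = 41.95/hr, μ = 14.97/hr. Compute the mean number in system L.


ρ = 41.95/14.97 = 2.8023
L = ρ[1 − (K+1)ρ^K + Kρ^(K+1)] / [(1−ρ)(1−ρ^(K+1))]
Numerator: 2.8023·(1 − 5·61.665273 + 4·172.802819) = 1075.749637
Denominator: (-1.8023)·(-171.802819) = 309.635275
L = 1075.749637/309.635275 = 3.4742

Final: 3.4742


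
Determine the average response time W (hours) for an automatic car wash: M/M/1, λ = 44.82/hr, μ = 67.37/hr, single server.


W = 1/(μ−λ) = 1/(67.37 − 44.82) = 1/22.55 = 0.04435 hr

Final: 0.04435 hr


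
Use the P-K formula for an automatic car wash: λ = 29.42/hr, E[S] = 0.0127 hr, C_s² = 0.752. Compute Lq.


ρ = λ·E[S] = 29.42·0.0127 = 0.3736
Lq = ρ²(1+C_s²)/(2(1−ρ)) = 0.1396·(1+0.752)/(2·0.6264)
= 0.1396·1.7520/1.2527 = 0.19524

Final: 0.19524


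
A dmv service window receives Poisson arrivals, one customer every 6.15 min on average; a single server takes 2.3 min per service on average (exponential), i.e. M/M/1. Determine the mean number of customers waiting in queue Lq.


λ = 60/6.15 = 9.7561 /hr
μ = 60/2.3 = 26.0870 /hr
ρ = λ/μ = 9.7561/26.0870 = 0.3740
Lq = ρ²/(1−ρ) = 0.1399/0.6260 = 0.2234

Final: 0.2234


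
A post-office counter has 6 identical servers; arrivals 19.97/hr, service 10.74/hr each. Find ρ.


ρ = λ/(cμ) = 19.97/(6·10.74) = 19.97/64.44 = 0.3099

Final: 0.3099


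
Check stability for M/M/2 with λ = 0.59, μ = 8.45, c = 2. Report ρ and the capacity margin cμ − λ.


Total capacity cμ = 2·8.45 = 16.90/hr
ρ = λ/(cμ) = 0.59/16.90 = 0.03491
Stable ⇔ ρ < 1: YES
Spare capacity = cμ − λ = 16.90 − 0.59 = 16.31/hr

Final: ρ = 0.03491; stable; margin = 16.31/hr


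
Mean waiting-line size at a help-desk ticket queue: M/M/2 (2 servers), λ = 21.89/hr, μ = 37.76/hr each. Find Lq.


a = λ/μ = 0.5797; ρ = a/2 = 0.2899
P₀ = 0.550559
Lq = P₀·a^c·ρ / (c!·(1−ρ)²) = 0.550559·0.33607·0.2899/(2·0.50430)
= 0.05317

Final: 0.05317


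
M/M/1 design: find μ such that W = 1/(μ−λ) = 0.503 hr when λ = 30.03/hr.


W = 1/(μ−λ) ⇒ μ − λ = 1/W = 1/0.503 = 1.9881
μ = λ + 1/W = 30.03 + 1.9881 = 32.0181 per hr

Final: 32.0181 /hr


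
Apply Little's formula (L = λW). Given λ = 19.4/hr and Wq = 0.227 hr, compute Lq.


Lq = λWq = 19.4·0.227 = 4.4038

Final: 4.4038


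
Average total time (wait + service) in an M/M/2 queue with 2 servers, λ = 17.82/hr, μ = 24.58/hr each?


a = 0.7250; ρ = 0.3625; P₀ = 0.467901
Lq = P₀·a^c·ρ/(c!(1−ρ)²) = 0.10967
Wq = Lq/λ = 0.10967/17.82 = 0.006154 hr
W = Wq + 1/μ = 0.006154 + 0.04068 = 0.04684 hr

Final: 0.04684 hr


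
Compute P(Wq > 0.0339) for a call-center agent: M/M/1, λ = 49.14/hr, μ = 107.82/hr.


ρ = 49.14/107.82 = 0.4558
P(Wq > t) = ρ·e^{−(μ−λ)t} = 0.4558·e^{−1.9893}
= 0.4558·0.136798 = 0.062347

Final: 0.062347


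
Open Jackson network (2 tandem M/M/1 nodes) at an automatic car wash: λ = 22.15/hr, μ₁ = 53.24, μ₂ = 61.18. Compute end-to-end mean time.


Each node sees arrival rate λ = 22.15/hr (tandem ⇒ throughput preserved).
W₁ = 1/(μ₁−λ) = 1/(53.24−22.15) = 0.03216 hr
W₂ = 1/(μ₂−λ) = 1/(61.18−22.15) = 0.02562 hr
W_total = W₁ + W₂ = 0.03216 + 0.02562 = 0.05779 hr

Final: 0.05779 hr


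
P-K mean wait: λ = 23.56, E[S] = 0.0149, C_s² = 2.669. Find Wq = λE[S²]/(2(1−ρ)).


ρ = λ·E[S] = 23.56·0.0149 = 0.3510
E[S²] = E[S]²(1+C_s²) = 0.0149²·(1+2.669) = 0.0008146
Wq = λ·E[S²]/(2(1−ρ)) = 23.56·0.0008146/(2·0.6490) = 0.01479 hr

Final: 0.01479 hr


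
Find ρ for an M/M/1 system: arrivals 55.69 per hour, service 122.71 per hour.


ρ = λ/μ = 55.69/122.71 = 0.4538

Final: 0.4538


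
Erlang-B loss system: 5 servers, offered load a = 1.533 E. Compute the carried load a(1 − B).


B(5,1.533) = 0.015308 (Erlang-B)
Carried load = a(1 − B) = 1.533·(1 − 0.015308) = 1.533·0.984692 = 1.5095 E

Final: 1.5095 Erlangs


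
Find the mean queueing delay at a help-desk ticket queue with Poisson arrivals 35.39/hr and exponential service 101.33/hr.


ρ = 35.39/101.33 = 0.3493
Wq = ρ/(μ−λ) = 0.3493/(101.33 − 35.39) = 0.3493/65.94 = 0.005297 hr

Final: 0.005297 hr


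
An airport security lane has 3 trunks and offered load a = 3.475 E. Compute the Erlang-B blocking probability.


B(c,a) = (a^c/c!) / Σ_{k=0}^{c} a^k/k!
a^3/3! = 6.993799
Σ terms (k=0..3): 1.00000 + 3.47500 + 6.03781 + 6.99380 = 17.506612
B = 6.993799/17.506612 = 0.399495

Final: 0.399495


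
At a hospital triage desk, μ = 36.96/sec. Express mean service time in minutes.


Mean service time = 1/μ = 1/36.96 second = 0.02706 second
In minutes: 0.02706 × 0.0166667 = 0.0004509 min

Final: 0.0004509 min


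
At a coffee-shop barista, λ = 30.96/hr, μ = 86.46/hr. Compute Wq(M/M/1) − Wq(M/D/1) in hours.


ρ = 30.96/86.46 = 0.3581
Wq(M/M/1) = ρ/(μ−λ) = 0.3581/55.50 = 0.006452 hr
Wq(M/D/1) = ρ/(2(μ−λ)) = 0.003226 hr
Savings = 0.006452 − 0.003226 = 0.003226 hr

Final: 0.003226 hr


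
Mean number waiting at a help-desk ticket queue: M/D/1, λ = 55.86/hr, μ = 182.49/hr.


ρ = 55.86/182.49 = 0.3061
M/D/1: Lq = ρ²/(2(1−ρ)) = 0.09370/(2·0.6939) = 0.06751

Final: 0.06751


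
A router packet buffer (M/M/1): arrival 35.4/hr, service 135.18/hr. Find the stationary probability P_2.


ρ = 35.4/135.18 = 0.2619
P_n = (1−ρ)·ρ^n = (1 − 0.2619)·0.2619^2 = 0.7381·0.068577 = 0.050619

Final: 0.050619


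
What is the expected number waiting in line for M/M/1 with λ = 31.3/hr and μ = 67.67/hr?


ρ = 31.3/67.67 = 0.4625
Lq = ρ²/(1−ρ) = 0.2139/0.5375 = 0.3981

Final: 0.3981


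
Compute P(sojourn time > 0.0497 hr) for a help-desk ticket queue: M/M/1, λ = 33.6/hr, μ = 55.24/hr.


W ~ Exponential(μ−λ) for M/M/1.
μ − λ = 55.24 − 33.6 = 21.6400
P(W > t) = e^{−(μ−λ)t} = e^{−1.0755} = 0.341124

Final: 0.341124


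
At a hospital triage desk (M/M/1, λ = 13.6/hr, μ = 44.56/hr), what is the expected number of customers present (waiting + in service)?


ρ = λ/μ = 13.6/44.56 = 0.3052
L = ρ/(1−ρ) = 0.3052/(1 − 0.3052) = 0.3052/0.6948 = 0.4393

Final: 0.4393


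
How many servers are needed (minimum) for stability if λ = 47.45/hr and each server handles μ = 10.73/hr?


Stability requires cμ > λ ⇔ c > λ/μ.
λ/μ = 47.45/10.73 = 4.4222
Minimum integer c = ⌊4.4222⌋ + 1 = 5
Check: 5·10.73 = 53.65 > 47.45, while 4·10.73 = 42.92 ≤ 47.45

Final: 5 servers


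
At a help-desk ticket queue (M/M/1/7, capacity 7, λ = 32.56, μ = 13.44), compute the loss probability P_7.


ρ = λ/μ = 32.56/13.44 = 2.4226
P_K = (1−ρ)ρ^K/(1−ρ^(K+1)) = (-1.4226·489.774187)/(1 − 1186.536275)
= -696.762088/-1185.536275 = 0.587719

Final: 0.587719


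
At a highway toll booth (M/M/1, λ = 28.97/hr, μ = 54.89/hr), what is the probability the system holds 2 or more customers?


ρ = 28.97/54.89 = 0.5278
P(N ≥ n) = ρ^n = 0.5278^2 = 0.278555

Final: 0.278555


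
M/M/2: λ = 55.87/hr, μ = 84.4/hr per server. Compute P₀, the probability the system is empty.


a = λ/μ = 55.87/84.4 = 0.6620; ρ = a/c = 0.3310
Σ_{k=0}^{1} a^k/k! (terms k=0..1) = 1.00000 + 0.66197 = 1.66197
Tail: a^2/(2!(1−ρ)) = 0.43820/(2·0.6690) = 0.32750
P₀ = 1/(1.66197 + 0.32750) = 1/1.98946 = 0.502648

Final: 0.502648


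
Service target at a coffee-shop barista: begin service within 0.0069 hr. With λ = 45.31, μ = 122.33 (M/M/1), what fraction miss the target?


ρ = 45.31/122.33 = 0.3704
P(Wq > t) = ρ·e^{−(μ−λ)t} = 0.3704·e^{−0.5314}
= 0.3704·0.587759 = 0.217701

Final: 0.217701


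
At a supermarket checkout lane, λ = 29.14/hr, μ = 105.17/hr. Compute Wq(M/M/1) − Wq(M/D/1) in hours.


ρ = 29.14/105.17 = 0.2771
Wq(M/M/1) = ρ/(μ−λ) = 0.2771/76.03 = 0.003644 hr
Wq(M/D/1) = ρ/(2(μ−λ)) = 0.001822 hr
Savings = 0.003644 − 0.001822 = 0.001822 hr

Final: 0.001822 hr


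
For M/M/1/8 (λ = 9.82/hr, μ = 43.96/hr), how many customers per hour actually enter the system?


ρ = 0.2234; P_K = (1−ρ)ρ^8/(1−ρ^9) = 0.000004815
λ_eff = λ(1 − P_K) = 9.82·(1 − 0.000004815) = 9.82·0.999995 = 9.8200 /hr

Final: 9.8200 /hr


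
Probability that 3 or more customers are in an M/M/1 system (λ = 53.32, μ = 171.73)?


ρ = 53.32/171.73 = 0.3105
P(N ≥ n) = ρ^n = 0.3105^3 = 0.029932

Final: 0.029932


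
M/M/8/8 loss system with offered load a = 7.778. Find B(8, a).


B(c,a) = (a^c/c!) / Σ_{k=0}^{c} a^k/k!
a^8/8! = 332.217868
Σ terms (k=0..8): 1.00000 + 7.77800 + 30.24864 + 78.42465 + 152.49672 + 237.22390 + 307.52125 + 341.70004 + 332.21787 = 1488.611081
B = 332.217868/1488.611081 = 0.223173

Final: 0.223173


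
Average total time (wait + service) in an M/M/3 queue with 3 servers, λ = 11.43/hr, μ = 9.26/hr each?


a = 1.2343; ρ = 0.4114; P₀ = 0.283390
Lq = P₀·a^c·ρ/(c!(1−ρ)²) = 0.10551
Wq = Lq/λ = 0.10551/11.43 = 0.009231 hr
W = Wq + 1/μ = 0.009231 + 0.10799 = 0.11722 hr

Final: 0.11722 hr


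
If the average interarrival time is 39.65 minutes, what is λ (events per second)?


λ = 1/(interarrival time) in consistent units.
1 second = 0.0166667 min, so λ = 0.0166667/39.65 = 0.0004203 per second

Final: 0.0004203 /sec


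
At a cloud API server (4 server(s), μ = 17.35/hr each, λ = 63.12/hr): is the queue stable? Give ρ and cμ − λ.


Total capacity cμ = 4·17.35 = 69.40/hr
ρ = λ/(cμ) = 63.12/69.40 = 0.9095
Stable ⇔ ρ < 1: YES
Spare capacity = cμ − λ = 69.40 − 63.12 = 6.28/hr

Final: ρ = 0.9095; stable; margin = 6.28/hr


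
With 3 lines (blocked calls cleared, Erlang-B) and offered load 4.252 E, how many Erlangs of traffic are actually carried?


B(3,4.252) = 0.472709 (Erlang-B)
Carried load = a(1 − B) = 4.252·(1 − 0.472709) = 4.252·0.527291 = 2.2420 E

Final: 2.2420 Erlangs


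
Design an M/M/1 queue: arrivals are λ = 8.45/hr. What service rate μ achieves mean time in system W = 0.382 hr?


W = 1/(μ−λ) ⇒ μ − λ = 1/W = 1/0.382 = 2.6178
μ = λ + 1/W = 8.45 + 2.6178 = 11.0678 per hr

Final: 11.0678 /hr


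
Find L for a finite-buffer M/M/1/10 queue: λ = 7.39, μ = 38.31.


ρ = 7.39/38.31 = 0.1929
L = ρ[1 − (K+1)ρ^K + Kρ^(K+1)] / [(1−ρ)(1−ρ^(K+1))]
Numerator: 0.1929·(1 − 11·0.00000007134 + 10·0.00000001376) = 0.192900
Denominator: (0.8071)·(1.000000) = 0.807100
L = 0.192900/0.807100 = 0.2390

Final: 0.2390


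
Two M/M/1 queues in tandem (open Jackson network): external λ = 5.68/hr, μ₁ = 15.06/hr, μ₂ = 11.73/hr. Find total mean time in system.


Each node sees arrival rate λ = 5.68/hr (tandem ⇒ throughput preserved).
W₁ = 1/(μ₁−λ) = 1/(15.06−5.68) = 0.10661 hr
W₂ = 1/(μ₂−λ) = 1/(11.73−5.68) = 0.16529 hr
W_total = W₁ + W₂ = 0.10661 + 0.16529 = 0.27190 hr

Final: 0.27190 hr


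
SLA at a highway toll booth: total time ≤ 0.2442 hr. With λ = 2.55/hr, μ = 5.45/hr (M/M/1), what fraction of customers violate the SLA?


W ~ Exponential(μ−λ) for M/M/1.
μ − λ = 5.45 − 2.55 = 2.9000
P(W > t) = e^{−(μ−λ)t} = e^{−0.7082} = 0.492540

Final: 0.492540


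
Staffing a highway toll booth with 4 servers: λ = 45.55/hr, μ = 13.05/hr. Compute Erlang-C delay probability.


a = λ/μ = 3.4904; ρ = a/4 = 0.8726
P₀ = 0.015102 (from M/M/c formula)
C(c,a) = [a^c/(c!(1−ρ))]·P₀ = [148.42651/(24·0.1274)]·0.015102
= 48.54551·0.015102 = 0.733152

Final: 0.733152


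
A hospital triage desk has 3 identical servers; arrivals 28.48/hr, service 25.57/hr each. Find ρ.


ρ = λ/(cμ) = 28.48/(3·25.57) = 28.48/76.71 = 0.3713

Final: 0.3713


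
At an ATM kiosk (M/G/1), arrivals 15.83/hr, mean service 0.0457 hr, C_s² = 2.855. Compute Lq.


ρ = λ·E[S] = 15.83·0.0457 = 0.7234
Lq = ρ²(1+C_s²)/(2(1−ρ)) = 0.5234·(1+2.855)/(2·0.2766)
= 0.5234·3.8550/0.5531 = 3.64741

Final: 3.64741


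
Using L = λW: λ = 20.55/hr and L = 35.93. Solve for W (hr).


W = L/λ = 35.93/20.55 = 1.7484 hr

Final: 1.7484 hr


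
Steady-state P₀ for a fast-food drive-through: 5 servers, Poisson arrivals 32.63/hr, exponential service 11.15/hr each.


a = λ/μ = 32.63/11.15 = 2.9265; ρ = a/c = 0.5853
Σ_{k=0}^{4} a^k/k! (terms k=0..4) = 1.00000 + 2.92646 + 4.28208 + 4.17710 + 3.05603 = 15.44167
Tail: a^5/(5!(1−ρ)) = 214.64018/(120·0.4147) = 4.31307
P₀ = 1/(15.44167 + 4.31307) = 1/19.75474 = 0.050621

Final: 0.050621


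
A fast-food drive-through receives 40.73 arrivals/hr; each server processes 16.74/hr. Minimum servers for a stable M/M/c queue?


Stability requires cμ > λ ⇔ c > λ/μ.
λ/μ = 40.73/16.74 = 2.4331
Minimum integer c = ⌊2.4331⌋ + 1 = 3
Check: 3·16.74 = 50.22 > 40.73, while 2·16.74 = 33.48 ≤ 40.73

Final: 3 servers


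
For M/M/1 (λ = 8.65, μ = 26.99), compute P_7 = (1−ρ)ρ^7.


ρ = 8.65/26.99 = 0.3205
P_n = (1−ρ)·ρ^n = (1 − 0.3205)·0.3205^7 = 0.6795·0.0003473 = 0.0002360

Final: 0.0002360
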